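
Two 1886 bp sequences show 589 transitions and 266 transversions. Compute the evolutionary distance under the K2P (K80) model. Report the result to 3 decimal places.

P = 589/1886 ≈ 0.312301 and Q = 266/1886 ≈ 0.141039.
Under the Kimura two-parameter model, d = −½ ln(1 − 2P − Q) − ¼ ln(1 − 2Q).
1 − 2P − Q = 0.234359, giving −½ ln(0.234359) = 0.725451.
1 − 2Q = 0.717922, giving −¼ ln(0.717922) = 0.082849.
d = 0.725451 + 0.082849 = 0.808300.

0.808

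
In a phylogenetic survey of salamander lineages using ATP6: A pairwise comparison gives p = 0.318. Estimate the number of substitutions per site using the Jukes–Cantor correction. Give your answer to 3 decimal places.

d = −(3/4) ln(1 − 4p/3) = −0.75 ln(1 − 0.424) = −0.75 ln(0.576)
  = −0.75 × (-0.551648) = 0.413736 substitutions/site.

0.414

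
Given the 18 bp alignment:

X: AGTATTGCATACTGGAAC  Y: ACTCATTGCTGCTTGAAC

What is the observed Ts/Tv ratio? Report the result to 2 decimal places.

Transitions are A↔G and C↔T; transversions are all other mismatches.
Transitions: 1. Transversions: 7.
R = 1/7 = 0.142857… ≈ 0.14 (to 2 d.p.).

0.14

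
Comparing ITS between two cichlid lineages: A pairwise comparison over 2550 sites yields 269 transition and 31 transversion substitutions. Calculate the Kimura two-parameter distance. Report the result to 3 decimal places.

0.132

P = 269/2550 ≈ 0.10549 and Q = 31/2550 ≈ 0.012157.
Under the Kimura two-parameter model, d = −½ ln(1 − 2P − Q) − ¼ ln(1 − 2Q).
1 − 2P − Q = 0.776863, giving −½ ln(0.776863) = 0.126246.
1 − 2Q = 0.975686, giving −¼ ln(0.975686) = 0.006154.
d = 0.126246 + 0.006154 = 0.132400.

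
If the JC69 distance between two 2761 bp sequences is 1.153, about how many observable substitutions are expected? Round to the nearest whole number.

1626

Invert JC69: p = (3/4)(1 − e^(−4d/3)) = 0.75 × (1 − e^(-1.537333)) = 0.75 × (1 − 0.214954) = 0.588785.
Expected differing sites = pL ≈ 0.588785 × 2761 = 1625.635385 ≈ 1626.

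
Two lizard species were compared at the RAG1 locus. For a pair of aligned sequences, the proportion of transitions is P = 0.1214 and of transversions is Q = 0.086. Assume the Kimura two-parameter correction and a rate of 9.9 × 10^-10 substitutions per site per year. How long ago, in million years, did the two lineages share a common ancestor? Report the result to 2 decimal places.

124.51

Under the Kimura two-parameter model, d = −½ ln(1 − 2P − Q) − ¼ ln(1 − 2Q).
1 − 2P − Q = 0.6712, giving −½ ln(0.6712) = 0.199344.
1 − 2Q = 0.828, giving −¼ ln(0.828) = 0.047186.
d = 0.199344 + 0.047186 = 0.246530.
Under a molecular clock d = 2μt, so t = d/(2μ) = 0.246530 / (2 × 9.9 × 10^-10) = 124.51 million years.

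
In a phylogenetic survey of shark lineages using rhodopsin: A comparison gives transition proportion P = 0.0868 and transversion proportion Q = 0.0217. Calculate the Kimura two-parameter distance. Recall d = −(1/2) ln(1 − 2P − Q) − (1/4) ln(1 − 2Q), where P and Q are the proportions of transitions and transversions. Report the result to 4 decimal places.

Under the Kimura two-parameter model, d = −½ ln(1 − 2P − Q) − ¼ ln(1 − 2Q).
1 − 2P − Q = 0.8047, giving −½ ln(0.8047) = 0.108643.
1 − 2Q = 0.9566, giving −¼ ln(0.9566) = 0.011092.
d = 0.108643 + 0.011092 = 0.119735.

0.1197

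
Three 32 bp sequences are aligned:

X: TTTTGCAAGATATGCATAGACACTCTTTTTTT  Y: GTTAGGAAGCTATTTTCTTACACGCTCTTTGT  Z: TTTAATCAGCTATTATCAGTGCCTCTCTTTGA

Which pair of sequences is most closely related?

X–Y: 13/32 differ, p = 0.406, d = 0.585.
X–Z: 15/32 differ, p = 0.469, d = 0.736.
Y–Z: 12/32 differ, p = 0.375, d = 0.520.
The smallest distance is between Y and Z.

Y and Z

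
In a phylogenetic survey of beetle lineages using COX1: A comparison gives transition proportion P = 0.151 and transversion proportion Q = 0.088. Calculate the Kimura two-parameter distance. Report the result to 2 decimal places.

Under the Kimura two-parameter model, d = −½ ln(1 − 2P − Q) − ¼ ln(1 − 2Q).
1 − 2P − Q = 0.61, giving −½ ln(0.61) = 0.247148.
1 − 2Q = 0.824, giving −¼ ln(0.824) = 0.048396.
d = 0.247148 + 0.048396 = 0.295544.

0.30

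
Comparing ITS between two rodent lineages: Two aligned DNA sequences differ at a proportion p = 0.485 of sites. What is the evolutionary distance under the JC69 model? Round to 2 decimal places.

d = −(3/4) ln(1 − 4p/3) = −0.75 ln(1 − 0.646667) = −0.75 ln(0.353333)
  = −0.75 × (-1.040344) = 0.780258 substitutions/site.

0.78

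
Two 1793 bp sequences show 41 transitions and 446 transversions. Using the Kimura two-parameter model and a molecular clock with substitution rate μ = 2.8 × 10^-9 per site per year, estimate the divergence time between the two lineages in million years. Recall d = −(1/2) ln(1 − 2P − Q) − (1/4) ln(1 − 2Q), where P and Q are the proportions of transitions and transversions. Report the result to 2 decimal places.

P = 41/1793 ≈ 0.022867 and Q = 446/1793 ≈ 0.248745.
Under the Kimura two-parameter model, d = −½ ln(1 − 2P − Q) − ¼ ln(1 − 2Q).
1 − 2P − Q = 0.705521, giving −½ ln(0.705521) = 0.174409.
1 − 2Q = 0.50251, giving −¼ ln(0.50251) = 0.172035.
d = 0.174409 + 0.172035 = 0.346444.
Under a molecular clock d = 2μt, so t = d/(2μ) = 0.346444 / (2 × 2.8 × 10^-9) = 61.87 million years.

61.87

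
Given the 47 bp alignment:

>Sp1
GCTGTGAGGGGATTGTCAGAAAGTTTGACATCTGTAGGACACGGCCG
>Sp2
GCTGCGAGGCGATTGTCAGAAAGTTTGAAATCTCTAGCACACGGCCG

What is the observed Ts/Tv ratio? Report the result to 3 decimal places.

Transitions are A↔G and C↔T; transversions are all other mismatches.
Transitions: 1. Transversions: 4.
R = 1/4 = 0.250.

0.250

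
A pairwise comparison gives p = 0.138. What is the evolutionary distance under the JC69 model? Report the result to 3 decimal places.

d = −(3/4) ln(1 − 4p/3) = −0.75 ln(1 − 0.184) = −0.75 ln(0.816)
  = −0.75 × (-0.203341) = 0.152506 substitutions/site.

0.153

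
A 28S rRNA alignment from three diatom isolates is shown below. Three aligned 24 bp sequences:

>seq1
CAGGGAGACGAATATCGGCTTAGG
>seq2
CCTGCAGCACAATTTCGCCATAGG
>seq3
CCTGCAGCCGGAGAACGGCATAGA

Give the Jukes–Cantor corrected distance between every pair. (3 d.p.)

d(seq1,seq2) = 0.520, d(seq1,seq3) = 0.520, d(seq2,seq3) = 0.441

seq1–seq2: 9/24 sites differ → p = 0.375, d = −0.75 ln(1 − 0.5) = 0.519860 ≈ 0.520.
seq1–seq3: 9/24 sites differ → p = 0.375, d = −0.75 ln(1 − 0.5) = 0.519860 ≈ 0.520.
seq2–seq3: 8/24 sites differ → p ≈ 0.333333, d = −0.75 ln(1 − 0.444444) = 0.440839 ≈ 0.441.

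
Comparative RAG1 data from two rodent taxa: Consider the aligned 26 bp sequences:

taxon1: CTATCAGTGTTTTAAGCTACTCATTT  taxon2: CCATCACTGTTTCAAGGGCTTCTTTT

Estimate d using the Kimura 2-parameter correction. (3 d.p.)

0.396

Of 26 sites, 3 differences are transitions and 5 are transversions, so P = 3/26 ≈ 0.115385 and Q = 5/26 ≈ 0.192308.
Under the Kimura two-parameter model, d = −½ ln(1 − 2P − Q) − ¼ ln(1 − 2Q).
1 − 2P − Q = 0.576922, giving −½ ln(0.576922) = 0.275024.
1 − 2Q = 0.615384, giving −¼ ln(0.615384) = 0.121377.
d = 0.275024 + 0.121377 = 0.396401.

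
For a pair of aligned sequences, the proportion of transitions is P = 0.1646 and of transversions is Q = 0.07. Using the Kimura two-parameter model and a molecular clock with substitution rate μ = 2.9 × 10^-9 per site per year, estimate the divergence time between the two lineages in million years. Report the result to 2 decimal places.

50.42

Under the Kimura two-parameter model, d = −½ ln(1 − 2P − Q) − ¼ ln(1 − 2Q).
1 − 2P − Q = 0.6008, giving −½ ln(0.6008) = 0.254747.
1 − 2Q = 0.86, giving −¼ ln(0.86) = 0.037706.
d = 0.254747 + 0.037706 = 0.292453.
Under a molecular clock d = 2μt, so t = d/(2μ) = 0.292453 / (2 × 2.9 × 10^-9) = 50.42 million years.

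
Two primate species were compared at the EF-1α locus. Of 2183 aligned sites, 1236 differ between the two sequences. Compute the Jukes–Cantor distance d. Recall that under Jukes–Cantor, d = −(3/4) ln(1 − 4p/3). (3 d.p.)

p = 1236/2183 ≈ 0.566193.
d = −(3/4) ln(1 − 4p/3) = −0.75 ln(1 − 0.754924) = −0.75 ln(0.245076)
  = −0.75 × (-1.406187) = 1.054640 substitutions/site.

1.055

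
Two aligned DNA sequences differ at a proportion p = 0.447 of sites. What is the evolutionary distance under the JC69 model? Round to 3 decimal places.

0.680

d = −(3/4) ln(1 − 4p/3) = −0.75 ln(1 − 0.596) = −0.75 ln(0.404)
  = −0.75 × (-0.906340) = 0.679755 substitutions/site.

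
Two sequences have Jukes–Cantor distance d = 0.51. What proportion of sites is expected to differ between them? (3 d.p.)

0.370

p = (3/4)(1 − e^(−4d/3)) = 0.75 × (1 − e^(-0.68)) = 0.75 × (1 − 0.506617) = 0.370037.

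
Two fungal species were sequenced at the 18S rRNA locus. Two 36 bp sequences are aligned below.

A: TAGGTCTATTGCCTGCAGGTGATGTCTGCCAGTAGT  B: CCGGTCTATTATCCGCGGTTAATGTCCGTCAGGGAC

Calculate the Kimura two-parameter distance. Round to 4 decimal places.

Of 36 sites, 11 differences are transitions and 3 are transversions, so P = 11/36 ≈ 0.305556 and Q = 3/36 ≈ 0.083333.
Under the Kimura two-parameter model, d = −½ ln(1 − 2P − Q) − ¼ ln(1 − 2Q).
1 − 2P − Q = 0.305555, giving −½ ln(0.305555) = 0.592813.
1 − 2Q = 0.833334, giving −¼ ln(0.833334) = 0.045580.
d = 0.592813 + 0.045580 = 0.638393.

0.6384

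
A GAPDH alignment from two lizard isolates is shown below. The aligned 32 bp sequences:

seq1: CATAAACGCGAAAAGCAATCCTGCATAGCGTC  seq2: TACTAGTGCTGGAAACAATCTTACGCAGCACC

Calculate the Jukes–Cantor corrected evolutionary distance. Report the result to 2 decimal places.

The sequences differ at 15 of 32 sites, so p = 15/32 = 0.46875.
d = −(3/4) ln(1 − 4p/3) = −0.75 ln(1 − 0.625) = −0.75 ln(0.375)
  = −0.75 × (-0.980829) = 0.735622 substitutions/site.

0.74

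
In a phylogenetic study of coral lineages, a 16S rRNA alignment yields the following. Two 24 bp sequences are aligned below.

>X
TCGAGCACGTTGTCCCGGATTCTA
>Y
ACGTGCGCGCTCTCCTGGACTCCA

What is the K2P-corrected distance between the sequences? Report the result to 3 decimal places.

Of 24 sites, 5 differences are transitions and 3 are transversions, so P = 5/24 ≈ 0.208333 and Q = 3/24 = 0.125.
Under the Kimura two-parameter model, d = −½ ln(1 − 2P − Q) − ¼ ln(1 − 2Q).
1 − 2P − Q = 0.458334, giving −½ ln(0.458334) = 0.390079.
1 − 2Q = 0.75, giving −¼ ln(0.75) = 0.071921.
d = 0.390079 + 0.071921 = 0.462000.

0.462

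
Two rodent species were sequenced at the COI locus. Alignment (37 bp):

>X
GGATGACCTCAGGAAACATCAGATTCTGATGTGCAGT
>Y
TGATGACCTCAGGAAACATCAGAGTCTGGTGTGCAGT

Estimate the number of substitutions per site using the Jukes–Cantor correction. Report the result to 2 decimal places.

0.09

The sequences differ at 3 of 37 sites (1, 24, 29), so p = 3/37 ≈ 0.081081.
d = −(3/4) ln(1 − 4p/3) = −0.75 ln(1 − 0.108108) = −0.75 ln(0.891892)
  = −0.75 × (-0.114410) = 0.085808 substitutions/site.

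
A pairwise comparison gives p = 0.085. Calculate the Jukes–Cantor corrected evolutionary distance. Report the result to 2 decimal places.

0.09

d = −(3/4) ln(1 − 4p/3) = −0.75 ln(1 − 0.113333) = −0.75 ln(0.886667)
  = −0.75 × (-0.120286) = 0.090215 substitutions/site.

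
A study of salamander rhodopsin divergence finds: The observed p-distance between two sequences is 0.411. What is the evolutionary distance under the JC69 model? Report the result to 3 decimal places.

d = −(3/4) ln(1 − 4p/3) = −0.75 ln(1 − 0.548) = −0.75 ln(0.452)
  = −0.75 × (-0.794073) = 0.595555 substitutions/site.

0.596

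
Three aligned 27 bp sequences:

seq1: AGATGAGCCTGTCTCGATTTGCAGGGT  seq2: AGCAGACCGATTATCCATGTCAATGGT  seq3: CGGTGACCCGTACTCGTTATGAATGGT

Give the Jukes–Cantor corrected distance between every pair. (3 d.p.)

seq1–seq2: 12/27 sites differ → p ≈ 0.444444, d = −0.75 ln(1 − 0.592592) = 0.673455 ≈ 0.673.
seq1–seq3: 10/27 sites differ → p ≈ 0.37037, d = −0.75 ln(1 − 0.493827) = 0.510658 ≈ 0.511.
seq2–seq3: 11/27 sites differ → p ≈ 0.407407, d = −0.75 ln(1 − 0.543209) = 0.587647 ≈ 0.588.

d(seq1,seq2) = 0.673, d(seq1,seq3) = 0.511, d(seq2,seq3) = 0.588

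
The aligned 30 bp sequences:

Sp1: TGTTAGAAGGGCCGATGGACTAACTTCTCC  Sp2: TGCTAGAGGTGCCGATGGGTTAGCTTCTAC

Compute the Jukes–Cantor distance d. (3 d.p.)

The sequences differ at 7 of 30 sites (3, 8, 10, 19, 20, 23, 29), so p = 7/30 ≈ 0.233333.
d = −(3/4) ln(1 − 4p/3) = −0.75 ln(1 − 0.311111) = −0.75 ln(0.688889)
  = −0.75 × (-0.372675) = 0.279506 substitutions/site.

0.280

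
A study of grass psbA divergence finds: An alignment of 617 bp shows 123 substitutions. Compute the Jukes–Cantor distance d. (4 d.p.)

0.2317

p = 123/617 ≈ 0.199352.
d = −(3/4) ln(1 − 4p/3) = −0.75 ln(1 − 0.265803) = −0.75 ln(0.734197)
  = −0.75 × (-0.308978) = 0.231734 substitutions/site.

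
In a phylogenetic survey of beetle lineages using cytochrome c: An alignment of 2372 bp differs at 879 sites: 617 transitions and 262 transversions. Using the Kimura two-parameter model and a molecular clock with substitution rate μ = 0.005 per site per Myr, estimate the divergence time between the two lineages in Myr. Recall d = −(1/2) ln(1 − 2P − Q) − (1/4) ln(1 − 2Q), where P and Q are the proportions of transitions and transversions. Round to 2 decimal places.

P = 617/2372 ≈ 0.260118 and Q = 262/2372 ≈ 0.110455.
Under the Kimura two-parameter model, d = −½ ln(1 − 2P − Q) − ¼ ln(1 − 2Q).
1 − 2P − Q = 0.369309, giving −½ ln(0.369309) = 0.498061.
1 − 2Q = 0.77909, giving −¼ ln(0.77909) = 0.062407.
d = 0.498061 + 0.062407 = 0.560468.
Under a molecular clock d = 2μt, so t = d/(2μ) = 0.560468 / (2 × 0.005) = 56.05 Myr.

56.05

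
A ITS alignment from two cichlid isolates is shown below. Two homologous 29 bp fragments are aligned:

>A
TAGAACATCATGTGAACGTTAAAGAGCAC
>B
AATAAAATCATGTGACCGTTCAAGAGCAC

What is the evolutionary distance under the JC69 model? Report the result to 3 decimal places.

0.196

The sequences differ at 5 of 29 sites (1, 3, 6, 16, 21), so p = 5/29 ≈ 0.172414.
d = −(3/4) ln(1 − 4p/3) = −0.75 ln(1 − 0.229885) = −0.75 ln(0.770115)
  = −0.75 × (-0.261215) = 0.195911 substitutions/site.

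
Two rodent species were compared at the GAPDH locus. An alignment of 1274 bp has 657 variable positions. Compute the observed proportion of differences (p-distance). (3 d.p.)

0.516

p = 657/1274 = 0.515698… ≈ 0.516 (to 3 d.p.).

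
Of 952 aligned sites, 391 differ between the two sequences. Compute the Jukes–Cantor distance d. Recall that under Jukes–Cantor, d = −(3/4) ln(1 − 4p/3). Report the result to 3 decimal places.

p = 391/952 ≈ 0.410714.
d = −(3/4) ln(1 − 4p/3) = −0.75 ln(1 − 0.547619) = −0.75 ln(0.452381)
  = −0.75 × (-0.793231) = 0.594923 substitutions/site.

0.595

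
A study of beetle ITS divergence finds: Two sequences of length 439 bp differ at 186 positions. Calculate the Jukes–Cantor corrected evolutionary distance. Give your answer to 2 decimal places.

p = 186/439 ≈ 0.42369.
d = −(3/4) ln(1 − 4p/3) = −0.75 ln(1 − 0.56492) = −0.75 ln(0.43508)
  = −0.75 × (-0.832225) = 0.624169 substitutions/site.

0.62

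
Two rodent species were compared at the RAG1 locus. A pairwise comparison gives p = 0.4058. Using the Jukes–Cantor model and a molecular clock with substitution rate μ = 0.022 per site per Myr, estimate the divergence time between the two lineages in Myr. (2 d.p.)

13.28

d = −(3/4) ln(1 − 4p/3) = −0.75 ln(1 − 0.541067) = −0.75 ln(0.458933)
  = −0.75 × (-0.778851) = 0.584138 substitutions/site.
Under a molecular clock d = 2μt, so t = d/(2μ) = 0.584138 / (2 × 0.022) = 13.28 Myr.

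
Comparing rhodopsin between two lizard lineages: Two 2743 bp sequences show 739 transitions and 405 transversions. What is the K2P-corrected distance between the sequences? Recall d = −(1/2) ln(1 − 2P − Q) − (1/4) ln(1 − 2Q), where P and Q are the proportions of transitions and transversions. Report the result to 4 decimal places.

P = 739/2743 ≈ 0.269413 and Q = 405/2743 ≈ 0.147649.
Under the Kimura two-parameter model, d = −½ ln(1 − 2P − Q) − ¼ ln(1 − 2Q).
1 − 2P − Q = 0.313525, giving −½ ln(0.313525) = 0.579938.
1 − 2Q = 0.704702, giving −¼ ln(0.704702) = 0.087495.
d = 0.579938 + 0.087495 = 0.667433.

0.6674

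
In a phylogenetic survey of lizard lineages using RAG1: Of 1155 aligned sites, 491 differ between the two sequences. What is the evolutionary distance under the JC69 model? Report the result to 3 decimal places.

p = 491/1155 ≈ 0.425108.
d = −(3/4) ln(1 − 4p/3) = −0.75 ln(1 − 0.566811) = −0.75 ln(0.433189)
  = −0.75 × (-0.836581) = 0.627436 substitutions/site.

0.627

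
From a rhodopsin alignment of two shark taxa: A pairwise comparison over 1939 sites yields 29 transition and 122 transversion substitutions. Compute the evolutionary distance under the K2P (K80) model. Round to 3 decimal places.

P = 29/1939 ≈ 0.014956 and Q = 122/1939 ≈ 0.062919.
Under the Kimura two-parameter model, d = −½ ln(1 − 2P − Q) − ¼ ln(1 − 2Q).
1 − 2P − Q = 0.907169, giving −½ ln(0.907169) = 0.048713.
1 − 2Q = 0.874162, giving −¼ ln(0.874162) = 0.033622.
d = 0.048713 + 0.033622 = 0.082335.

0.082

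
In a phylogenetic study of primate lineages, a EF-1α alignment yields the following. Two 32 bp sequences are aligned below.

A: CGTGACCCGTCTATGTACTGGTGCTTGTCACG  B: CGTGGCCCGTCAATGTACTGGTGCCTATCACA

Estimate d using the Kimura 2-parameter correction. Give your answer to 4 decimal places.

Of 32 sites, 4 differences are transitions and 1 are transversions, so P = 4/32 = 0.125 and Q = 1/32 = 0.03125.
Under the Kimura two-parameter model, d = −½ ln(1 − 2P − Q) − ¼ ln(1 − 2Q).
1 − 2P − Q = 0.71875, giving −½ ln(0.71875) = 0.165121.
1 − 2Q = 0.9375, giving −¼ ln(0.9375) = 0.016135.
d = 0.165121 + 0.016135 = 0.181256.

0.1813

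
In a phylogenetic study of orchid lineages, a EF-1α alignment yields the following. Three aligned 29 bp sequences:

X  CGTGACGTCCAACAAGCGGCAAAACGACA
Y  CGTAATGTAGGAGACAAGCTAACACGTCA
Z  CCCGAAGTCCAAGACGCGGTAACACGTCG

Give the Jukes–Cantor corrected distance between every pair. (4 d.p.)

d(X,Y) = 0.6829, d(X,Z) = 0.4006, d(Y,Z) = 0.5285

X–Y: 13/29 sites differ → p ≈ 0.448276, d = −0.75 ln(1 − 0.597701) = 0.682920 ≈ 0.6829.
X–Z: 9/29 sites differ → p ≈ 0.310345, d = −0.75 ln(1 − 0.413793) = 0.400562 ≈ 0.4006.
Y–Z: 11/29 sites differ → p ≈ 0.37931, d = −0.75 ln(1 − 0.505747) = 0.528531 ≈ 0.5285.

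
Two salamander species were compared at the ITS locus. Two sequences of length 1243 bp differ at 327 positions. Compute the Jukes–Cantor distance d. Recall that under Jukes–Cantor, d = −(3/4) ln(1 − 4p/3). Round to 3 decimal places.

p = 327/1243 ≈ 0.263073.
d = −(3/4) ln(1 − 4p/3) = −0.75 ln(1 − 0.350764) = −0.75 ln(0.649236)
  = −0.75 × (-0.431959) = 0.323969 substitutions/site.

0.324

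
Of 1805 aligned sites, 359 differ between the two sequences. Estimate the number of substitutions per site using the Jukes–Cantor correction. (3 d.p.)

p = 359/1805 ≈ 0.198892.
d = −(3/4) ln(1 − 4p/3) = −0.75 ln(1 − 0.265189) = −0.75 ln(0.734811)
  = −0.75 × (-0.308142) = 0.231107 substitutions/site.

0.231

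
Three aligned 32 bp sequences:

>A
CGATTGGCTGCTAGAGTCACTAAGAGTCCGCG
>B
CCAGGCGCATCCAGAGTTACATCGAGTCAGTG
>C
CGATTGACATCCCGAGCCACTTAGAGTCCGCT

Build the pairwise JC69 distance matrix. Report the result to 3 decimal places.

d(A,B) = 0.585, d(A,C) = 0.304, d(B,C) = 0.585

A–B: 13/32 sites differ → p = 0.40625, d = −0.75 ln(1 − 0.541667) = 0.585119 ≈ 0.585.
A–C: 8/32 sites differ → p = 0.25, d = −0.75 ln(1 − 0.333333) = 0.304098 ≈ 0.304.
B–C: 13/32 sites differ → p = 0.40625, d = −0.75 ln(1 − 0.541667) = 0.585119 ≈ 0.585.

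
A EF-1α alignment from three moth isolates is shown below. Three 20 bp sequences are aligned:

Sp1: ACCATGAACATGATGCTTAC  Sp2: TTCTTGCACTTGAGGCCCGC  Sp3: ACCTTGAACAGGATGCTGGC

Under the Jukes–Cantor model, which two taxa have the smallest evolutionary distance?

Sp1 and Sp3

Sp1–Sp2: 9/20 differ, p = 0.450, d = 0.687.
Sp1–Sp3: 4/20 differ, p = 0.200, d = 0.233.
Sp2–Sp3: 8/20 differ, p = 0.400, d = 0.572.
The smallest distance is between Sp1 and Sp3.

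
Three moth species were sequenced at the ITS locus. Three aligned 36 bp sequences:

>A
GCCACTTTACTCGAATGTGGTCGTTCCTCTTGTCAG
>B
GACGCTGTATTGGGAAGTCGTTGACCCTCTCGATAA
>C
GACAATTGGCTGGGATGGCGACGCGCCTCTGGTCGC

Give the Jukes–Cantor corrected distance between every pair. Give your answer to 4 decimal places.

d(A,B) = 0.6082, d(A,C) = 0.5482, d(B,C) = 0.7449

A–B: 15/36 sites differ → p ≈ 0.416667, d = −0.75 ln(1 − 0.555556) = 0.608198 ≈ 0.6082.
A–C: 14/36 sites differ → p ≈ 0.388889, d = −0.75 ln(1 − 0.518519) = 0.548166 ≈ 0.5482.
B–C: 17/36 sites differ → p ≈ 0.472222, d = −0.75 ln(1 − 0.629629) = 0.744938 ≈ 0.7449.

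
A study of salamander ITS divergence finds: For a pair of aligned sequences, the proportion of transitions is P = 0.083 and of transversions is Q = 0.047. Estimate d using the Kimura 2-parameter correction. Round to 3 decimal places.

Under the Kimura two-parameter model, d = −½ ln(1 − 2P − Q) − ¼ ln(1 − 2Q).
1 − 2P − Q = 0.787, giving −½ ln(0.787) = 0.119764.
1 − 2Q = 0.906, giving −¼ ln(0.906) = 0.024679.
d = 0.119764 + 0.024679 = 0.144443.

0.144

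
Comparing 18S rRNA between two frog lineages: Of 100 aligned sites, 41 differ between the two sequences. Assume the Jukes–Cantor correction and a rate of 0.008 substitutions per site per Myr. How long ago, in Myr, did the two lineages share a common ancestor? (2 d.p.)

37.08

p = 41/100 = 0.41.
d = −(3/4) ln(1 − 4p/3) = −0.75 ln(1 − 0.546667) = −0.75 ln(0.453333)
  = −0.75 × (-0.791128) = 0.593346 substitutions/site.
Under a molecular clock d = 2μt, so t = d/(2μ) = 0.593346 / (2 × 0.008) = 37.08 Myr.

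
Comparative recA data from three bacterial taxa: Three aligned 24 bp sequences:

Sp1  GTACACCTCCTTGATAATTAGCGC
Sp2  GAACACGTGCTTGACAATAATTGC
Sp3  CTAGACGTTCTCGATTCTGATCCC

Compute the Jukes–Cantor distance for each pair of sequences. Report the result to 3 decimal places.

Sp1–Sp2: 7/24 sites differ → p ≈ 0.291667, d = −0.75 ln(1 − 0.388889) = 0.369358 ≈ 0.369.
Sp1–Sp3: 10/24 sites differ → p ≈ 0.416667, d = −0.75 ln(1 − 0.555556) = 0.608198 ≈ 0.608.
Sp2–Sp3: 11/24 sites differ → p ≈ 0.458333, d = −0.75 ln(1 − 0.611111) = 0.708346 ≈ 0.708.

d(Sp1,Sp2) = 0.369, d(Sp1,Sp3) = 0.608, d(Sp2,Sp3) = 0.708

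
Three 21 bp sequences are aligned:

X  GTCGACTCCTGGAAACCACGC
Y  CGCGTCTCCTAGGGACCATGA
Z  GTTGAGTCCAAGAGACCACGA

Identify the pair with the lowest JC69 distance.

X and Z

X–Y: 8/21 differ, p = 0.381, d = 0.532.
X–Z: 6/21 differ, p = 0.286, d = 0.360.
Y–Z: 8/21 differ, p = 0.381, d = 0.532.
The smallest distance is between X and Z.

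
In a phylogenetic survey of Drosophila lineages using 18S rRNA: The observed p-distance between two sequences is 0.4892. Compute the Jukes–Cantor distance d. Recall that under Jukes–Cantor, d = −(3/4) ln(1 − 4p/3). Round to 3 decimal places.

d = −(3/4) ln(1 − 4p/3) = −0.75 ln(1 − 0.652267) = −0.75 ln(0.347733)
  = −0.75 × (-1.056320) = 0.792240 substitutions/site.

0.792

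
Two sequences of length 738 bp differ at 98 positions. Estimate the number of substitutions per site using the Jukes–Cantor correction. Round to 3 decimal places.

0.146

p = 98/738 ≈ 0.132791.
d = −(3/4) ln(1 − 4p/3) = −0.75 ln(1 − 0.177055) = −0.75 ln(0.822945)
  = −0.75 × (-0.194866) = 0.146150 substitutions/site.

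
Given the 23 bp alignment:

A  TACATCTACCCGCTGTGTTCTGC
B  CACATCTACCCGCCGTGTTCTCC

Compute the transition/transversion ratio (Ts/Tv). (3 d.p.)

Transitions are A↔G and C↔T; transversions are all other mismatches.
Transitions: 2. Transversions: 1.
R = 2/1 = 2.000.

2.000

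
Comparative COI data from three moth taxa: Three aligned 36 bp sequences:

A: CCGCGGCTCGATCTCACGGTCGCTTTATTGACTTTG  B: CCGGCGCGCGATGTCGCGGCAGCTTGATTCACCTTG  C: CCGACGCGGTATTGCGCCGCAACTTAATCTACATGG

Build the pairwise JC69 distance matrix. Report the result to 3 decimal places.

A–B: 10/36 sites differ → p ≈ 0.277778, d = −0.75 ln(1 − 0.370371) = 0.346968 ≈ 0.347.
A–C: 17/36 sites differ → p ≈ 0.472222, d = −0.75 ln(1 − 0.629629) = 0.744938 ≈ 0.745.
B–C: 12/36 sites differ → p ≈ 0.333333, d = −0.75 ln(1 − 0.444444) = 0.440839 ≈ 0.441.

d(A,B) = 0.347, d(A,C) = 0.745, d(B,C) = 0.441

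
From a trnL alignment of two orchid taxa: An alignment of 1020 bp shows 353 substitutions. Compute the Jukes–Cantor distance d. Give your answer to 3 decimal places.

0.464

p = 353/1020 ≈ 0.346078.
d = −(3/4) ln(1 − 4p/3) = −0.75 ln(1 − 0.461437) = −0.75 ln(0.538563)
  = −0.75 × (-0.618851) = 0.464138 substitutions/site.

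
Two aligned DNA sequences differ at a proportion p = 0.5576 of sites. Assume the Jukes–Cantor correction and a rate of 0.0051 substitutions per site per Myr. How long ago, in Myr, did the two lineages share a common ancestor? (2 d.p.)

d = −(3/4) ln(1 − 4p/3) = −0.75 ln(1 − 0.743467) = −0.75 ln(0.256533)
  = −0.75 × (-1.360498) = 1.020374 substitutions/site.
Under a molecular clock d = 2μt, so t = d/(2μ) = 1.020374 / (2 × 0.0051) = 100.04 Myr.

100.04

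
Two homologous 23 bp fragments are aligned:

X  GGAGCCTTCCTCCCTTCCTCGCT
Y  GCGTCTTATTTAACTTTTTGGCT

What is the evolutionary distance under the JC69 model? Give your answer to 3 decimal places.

The sequences differ at 12 of 23 sites, so p = 12/23 ≈ 0.521739.
d = −(3/4) ln(1 − 4p/3) = −0.75 ln(1 − 0.695652) = −0.75 ln(0.304348)
  = −0.75 × (-1.189583) = 0.892187 substitutions/site.

0.892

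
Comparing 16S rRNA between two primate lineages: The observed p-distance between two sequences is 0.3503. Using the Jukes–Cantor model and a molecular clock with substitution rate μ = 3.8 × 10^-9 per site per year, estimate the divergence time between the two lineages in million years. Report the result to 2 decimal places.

62.11

d = −(3/4) ln(1 − 4p/3) = −0.75 ln(1 − 0.467067) = −0.75 ln(0.532933)
  = −0.75 × (-0.629360) = 0.472020 substitutions/site.
Under a molecular clock d = 2μt, so t = d/(2μ) = 0.472020 / (2 × 3.8 × 10^-9) = 62.11 million years.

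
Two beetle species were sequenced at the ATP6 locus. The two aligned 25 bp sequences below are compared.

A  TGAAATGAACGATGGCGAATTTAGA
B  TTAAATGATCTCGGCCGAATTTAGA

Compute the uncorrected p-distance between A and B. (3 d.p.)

0.240

The sequences differ at 6 of 25 positions (sites 2, 9, 11, 12, 13, 15).
p = 6/25 = 0.240.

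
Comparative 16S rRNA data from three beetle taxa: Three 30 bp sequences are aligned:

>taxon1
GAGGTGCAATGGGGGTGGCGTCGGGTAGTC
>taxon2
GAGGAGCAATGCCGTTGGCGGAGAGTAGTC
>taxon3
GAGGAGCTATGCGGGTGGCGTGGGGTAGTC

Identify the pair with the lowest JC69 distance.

taxon1–taxon2: 7/30 differ, p = 0.233, d = 0.280.
taxon1–taxon3: 4/30 differ, p = 0.133, d = 0.147.
taxon2–taxon3: 6/30 differ, p = 0.200, d = 0.233.
The smallest distance is between taxon1 and taxon3.

taxon1 and taxon3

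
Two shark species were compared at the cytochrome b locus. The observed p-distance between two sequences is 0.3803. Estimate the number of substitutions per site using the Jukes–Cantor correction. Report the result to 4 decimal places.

0.5305

d = −(3/4) ln(1 − 4p/3) = −0.75 ln(1 − 0.507067) = −0.75 ln(0.492933)
  = −0.75 × (-0.707382) = 0.530537 substitutions/site.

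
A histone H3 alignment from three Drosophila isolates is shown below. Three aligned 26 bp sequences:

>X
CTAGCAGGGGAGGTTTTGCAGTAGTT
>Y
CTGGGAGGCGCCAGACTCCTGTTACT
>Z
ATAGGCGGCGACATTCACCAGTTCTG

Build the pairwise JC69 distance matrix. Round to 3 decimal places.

d(X,Y) = 0.949, d(X,Z) = 0.717, d(Y,Z) = 0.623

X–Y: 14/26 sites differ → p ≈ 0.538462, d = −0.75 ln(1 − 0.717949) = 0.949251 ≈ 0.949.
X–Z: 12/26 sites differ → p ≈ 0.461538, d = −0.75 ln(1 − 0.615384) = 0.716632 ≈ 0.717.
Y–Z: 11/26 sites differ → p ≈ 0.423077, d = −0.75 ln(1 − 0.564103) = 0.622762 ≈ 0.623.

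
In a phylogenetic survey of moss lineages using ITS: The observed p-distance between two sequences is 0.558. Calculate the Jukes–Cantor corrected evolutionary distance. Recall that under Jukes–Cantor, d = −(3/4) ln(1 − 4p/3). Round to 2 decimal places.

d = −(3/4) ln(1 − 4p/3) = −0.75 ln(1 − 0.744) = −0.75 ln(0.256)
  = −0.75 × (-1.362578) = 1.021934 substitutions/site.

1.02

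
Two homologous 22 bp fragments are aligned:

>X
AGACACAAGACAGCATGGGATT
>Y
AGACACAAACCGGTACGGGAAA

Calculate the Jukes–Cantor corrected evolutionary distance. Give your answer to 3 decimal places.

The sequences differ at 7 of 22 sites (9, 10, 12, 14, 16, 21, 22), so p = 7/22 ≈ 0.318182.
d = −(3/4) ln(1 − 4p/3) = −0.75 ln(1 − 0.424243) = −0.75 ln(0.575757)
  = −0.75 × (-0.552070) = 0.414053 substitutions/site.

0.414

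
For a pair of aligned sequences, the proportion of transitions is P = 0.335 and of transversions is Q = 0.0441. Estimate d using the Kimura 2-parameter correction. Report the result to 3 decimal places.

Under the Kimura two-parameter model, d = −½ ln(1 − 2P − Q) − ¼ ln(1 − 2Q).
1 − 2P − Q = 0.2859, giving −½ ln(0.2859) = 0.626057.
1 − 2Q = 0.9118, giving −¼ ln(0.9118) = 0.023084.
d = 0.626057 + 0.023084 = 0.649141.

0.649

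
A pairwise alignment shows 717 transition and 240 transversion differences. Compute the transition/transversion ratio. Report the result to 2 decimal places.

2.99

R = 717/240 = 2.9875 ≈ 2.99 (to 2 d.p.).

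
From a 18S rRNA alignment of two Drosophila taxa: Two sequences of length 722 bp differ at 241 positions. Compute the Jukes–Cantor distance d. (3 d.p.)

0.442

p = 241/722 ≈ 0.333795.
d = −(3/4) ln(1 − 4p/3) = −0.75 ln(1 − 0.44506) = −0.75 ln(0.55494)
  = −0.75 × (-0.588895) = 0.441671 substitutions/site.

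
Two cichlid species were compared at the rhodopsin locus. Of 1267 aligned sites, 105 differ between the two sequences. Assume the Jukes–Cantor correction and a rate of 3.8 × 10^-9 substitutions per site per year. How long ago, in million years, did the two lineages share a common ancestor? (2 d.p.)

11.56

p = 105/1267 ≈ 0.082873.
d = −(3/4) ln(1 − 4p/3) = −0.75 ln(1 − 0.110497) = −0.75 ln(0.889503)
  = −0.75 × (-0.117092) = 0.087819 substitutions/site.
Under a molecular clock d = 2μt, so t = d/(2μ) = 0.087819 / (2 × 3.8 × 10^-9) = 11.56 million years.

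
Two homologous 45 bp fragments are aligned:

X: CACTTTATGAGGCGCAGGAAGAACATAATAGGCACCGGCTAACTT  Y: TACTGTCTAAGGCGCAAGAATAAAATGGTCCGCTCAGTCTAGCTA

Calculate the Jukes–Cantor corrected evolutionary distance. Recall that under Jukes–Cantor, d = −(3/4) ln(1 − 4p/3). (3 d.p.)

The sequences differ at 16 of 45 sites, so p = 16/45 ≈ 0.355556.
d = −(3/4) ln(1 − 4p/3) = −0.75 ln(1 − 0.474075) = −0.75 ln(0.525925)
  = −0.75 × (-0.642597) = 0.481948 substitutions/site.

0.482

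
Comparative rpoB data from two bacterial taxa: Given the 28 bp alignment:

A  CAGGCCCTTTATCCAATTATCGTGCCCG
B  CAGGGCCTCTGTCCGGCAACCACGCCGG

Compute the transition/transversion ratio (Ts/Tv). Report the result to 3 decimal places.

2.667

Transitions are A↔G and C↔T; transversions are all other mismatches.
Transitions: 8. Transversions: 3.
R = 8/3 = 2.666666… ≈ 2.667 (to 3 d.p.).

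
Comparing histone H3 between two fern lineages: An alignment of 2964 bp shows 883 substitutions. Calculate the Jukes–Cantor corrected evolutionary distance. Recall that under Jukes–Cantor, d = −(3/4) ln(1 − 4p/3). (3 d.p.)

0.380

p = 883/2964 ≈ 0.297908.
d = −(3/4) ln(1 − 4p/3) = −0.75 ln(1 − 0.397211) = −0.75 ln(0.602789)
  = −0.75 × (-0.506188) = 0.379641 substitutions/site.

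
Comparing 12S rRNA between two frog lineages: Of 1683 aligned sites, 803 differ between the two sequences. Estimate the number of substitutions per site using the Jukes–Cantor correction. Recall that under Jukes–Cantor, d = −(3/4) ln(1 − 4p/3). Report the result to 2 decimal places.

p = 803/1683 ≈ 0.477124.
d = −(3/4) ln(1 − 4p/3) = −0.75 ln(1 − 0.636165) = −0.75 ln(0.363835)
  = −0.75 × (-1.011055) = 0.758291 substitutions/site.

0.76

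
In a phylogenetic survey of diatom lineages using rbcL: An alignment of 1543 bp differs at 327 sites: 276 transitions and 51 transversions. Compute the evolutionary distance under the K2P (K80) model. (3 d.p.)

0.265

P = 276/1543 ≈ 0.178872 and Q = 51/1543 ≈ 0.033052.
Under the Kimura two-parameter model, d = −½ ln(1 − 2P − Q) − ¼ ln(1 − 2Q).
1 − 2P − Q = 0.609204, giving −½ ln(0.609204) = 0.247801.
1 − 2Q = 0.933896, giving −¼ ln(0.933896) = 0.017098.
d = 0.247801 + 0.017098 = 0.264899.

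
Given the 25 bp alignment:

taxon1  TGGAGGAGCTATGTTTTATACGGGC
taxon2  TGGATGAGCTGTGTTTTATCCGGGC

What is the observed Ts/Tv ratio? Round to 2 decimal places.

0.50

Transitions are A↔G and C↔T; transversions are all other mismatches.
Transitions: 1. Transversions: 2.
R = 1/2 = 0.50.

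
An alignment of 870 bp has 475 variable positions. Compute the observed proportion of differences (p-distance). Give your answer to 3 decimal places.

p = 475/870 = 0.545977… ≈ 0.546 (to 3 d.p.).

0.546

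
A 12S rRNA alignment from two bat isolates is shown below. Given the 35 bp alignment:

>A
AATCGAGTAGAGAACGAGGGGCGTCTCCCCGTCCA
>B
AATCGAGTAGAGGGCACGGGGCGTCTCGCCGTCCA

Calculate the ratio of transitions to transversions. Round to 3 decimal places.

Transitions are A↔G and C↔T; transversions are all other mismatches.
Transitions: 3. Transversions: 2.
R = 3/2 = 1.500.

1.500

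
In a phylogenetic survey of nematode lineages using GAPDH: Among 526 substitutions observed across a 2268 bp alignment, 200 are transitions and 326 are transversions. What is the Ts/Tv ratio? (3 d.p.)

0.613

R = 200/326 = 0.613496… ≈ 0.613 (to 3 d.p.).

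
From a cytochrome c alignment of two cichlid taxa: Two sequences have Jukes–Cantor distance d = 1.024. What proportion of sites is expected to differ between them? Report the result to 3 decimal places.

0.559

p = (3/4)(1 − e^(−4d/3)) = 0.75 × (1 − e^(-1.365333)) = 0.75 × (1 − 0.255296) = 0.558528.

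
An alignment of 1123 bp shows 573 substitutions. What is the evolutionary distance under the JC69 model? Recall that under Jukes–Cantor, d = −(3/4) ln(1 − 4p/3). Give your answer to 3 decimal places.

p = 573/1123 ≈ 0.51024.
d = −(3/4) ln(1 − 4p/3) = −0.75 ln(1 − 0.68032) = −0.75 ln(0.31968)
  = −0.75 × (-1.140435) = 0.855326 substitutions/site.

0.855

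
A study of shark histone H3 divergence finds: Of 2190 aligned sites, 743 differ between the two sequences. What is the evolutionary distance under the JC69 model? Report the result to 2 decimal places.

0.45

p = 743/2190 ≈ 0.339269.
d = −(3/4) ln(1 − 4p/3) = −0.75 ln(1 − 0.452359) = −0.75 ln(0.547641)
  = −0.75 × (-0.602135) = 0.451601 substitutions/site.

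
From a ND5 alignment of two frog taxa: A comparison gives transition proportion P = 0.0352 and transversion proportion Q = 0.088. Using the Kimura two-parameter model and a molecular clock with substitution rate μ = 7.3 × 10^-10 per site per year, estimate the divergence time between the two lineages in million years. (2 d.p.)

92.21

Under the Kimura two-parameter model, d = −½ ln(1 − 2P − Q) − ¼ ln(1 − 2Q).
1 − 2P − Q = 0.8416, giving −½ ln(0.8416) = 0.086225.
1 − 2Q = 0.824, giving −¼ ln(0.824) = 0.048396.
d = 0.086225 + 0.048396 = 0.134621.
Under a molecular clock d = 2μt, so t = d/(2μ) = 0.134621 / (2 × 7.3 × 10^-10) = 92.21 million years.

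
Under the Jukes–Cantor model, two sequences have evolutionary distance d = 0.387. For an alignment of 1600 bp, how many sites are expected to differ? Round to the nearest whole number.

484

Invert JC69: p = (3/4)(1 − e^(−4d/3)) = 0.75 × (1 − e^(-0.516)) = 0.75 × (1 − 0.596903) = 0.302323.
Expected differing sites = pL ≈ 0.302323 × 1600 = 483.7168 ≈ 484.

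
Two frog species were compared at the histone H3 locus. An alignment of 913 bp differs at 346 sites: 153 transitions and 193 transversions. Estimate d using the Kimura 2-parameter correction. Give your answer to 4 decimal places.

0.5328

P = 153/913 ≈ 0.167579 and Q = 193/913 ≈ 0.211391.
Under the Kimura two-parameter model, d = −½ ln(1 − 2P − Q) − ¼ ln(1 − 2Q).
1 − 2P − Q = 0.453451, giving −½ ln(0.453451) = 0.395434.
1 − 2Q = 0.577218, giving −¼ ln(0.577218) = 0.137384.
d = 0.395434 + 0.137384 = 0.532818.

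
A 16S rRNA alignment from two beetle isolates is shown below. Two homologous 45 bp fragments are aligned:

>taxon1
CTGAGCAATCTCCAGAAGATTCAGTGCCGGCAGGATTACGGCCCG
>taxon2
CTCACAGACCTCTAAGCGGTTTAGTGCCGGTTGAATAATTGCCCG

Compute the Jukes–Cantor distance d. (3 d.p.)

0.525

The sequences differ at 17 of 45 sites, so p = 17/45 ≈ 0.377778.
d = −(3/4) ln(1 − 4p/3) = −0.75 ln(1 − 0.503704) = −0.75 ln(0.496296)
  = −0.75 × (-0.700583) = 0.525437 substitutions/site.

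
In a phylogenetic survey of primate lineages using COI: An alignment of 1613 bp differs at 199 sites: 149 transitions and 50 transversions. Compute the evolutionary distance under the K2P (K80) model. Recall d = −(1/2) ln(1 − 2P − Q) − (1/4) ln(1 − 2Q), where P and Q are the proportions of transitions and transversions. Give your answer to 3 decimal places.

0.138

P = 149/1613 ≈ 0.092374 and Q = 50/1613 ≈ 0.030998.
Under the Kimura two-parameter model, d = −½ ln(1 − 2P − Q) − ¼ ln(1 − 2Q).
1 − 2P − Q = 0.784254, giving −½ ln(0.784254) = 0.121511.
1 − 2Q = 0.938004, giving −¼ ln(0.938004) = 0.016000.
d = 0.121511 + 0.016000 = 0.137511.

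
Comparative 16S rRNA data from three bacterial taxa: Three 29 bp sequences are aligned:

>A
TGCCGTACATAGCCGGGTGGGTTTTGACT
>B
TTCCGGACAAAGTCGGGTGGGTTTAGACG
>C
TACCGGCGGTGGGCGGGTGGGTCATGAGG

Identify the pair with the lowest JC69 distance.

A–B: 6/29 differ, p = 0.207, d = 0.242.
A–C: 11/29 differ, p = 0.379, d = 0.529.
B–C: 11/29 differ, p = 0.379, d = 0.529.
The smallest distance is between A and B.

A and B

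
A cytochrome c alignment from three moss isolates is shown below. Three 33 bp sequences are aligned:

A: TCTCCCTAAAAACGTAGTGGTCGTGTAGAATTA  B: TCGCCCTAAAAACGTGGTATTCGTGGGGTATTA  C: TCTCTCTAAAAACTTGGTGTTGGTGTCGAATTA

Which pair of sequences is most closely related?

A and C

A–B: 7/33 differ, p = 0.212, d = 0.249.
A–C: 6/33 differ, p = 0.182, d = 0.208.
B–C: 8/33 differ, p = 0.242, d = 0.293.
The smallest distance is between A and C.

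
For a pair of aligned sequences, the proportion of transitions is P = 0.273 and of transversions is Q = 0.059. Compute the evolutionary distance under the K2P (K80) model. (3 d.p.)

Under the Kimura two-parameter model, d = −½ ln(1 − 2P − Q) − ¼ ln(1 − 2Q).
1 − 2P − Q = 0.395, giving −½ ln(0.395) = 0.464435.
1 − 2Q = 0.882, giving −¼ ln(0.882) = 0.031391.
d = 0.464435 + 0.031391 = 0.495826.

0.496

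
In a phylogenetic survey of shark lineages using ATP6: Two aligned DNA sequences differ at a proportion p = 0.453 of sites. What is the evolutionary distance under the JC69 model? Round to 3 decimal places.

d = −(3/4) ln(1 − 4p/3) = −0.75 ln(1 − 0.604) = −0.75 ln(0.396)
  = −0.75 × (-0.926341) = 0.694756 substitutions/site.

0.695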